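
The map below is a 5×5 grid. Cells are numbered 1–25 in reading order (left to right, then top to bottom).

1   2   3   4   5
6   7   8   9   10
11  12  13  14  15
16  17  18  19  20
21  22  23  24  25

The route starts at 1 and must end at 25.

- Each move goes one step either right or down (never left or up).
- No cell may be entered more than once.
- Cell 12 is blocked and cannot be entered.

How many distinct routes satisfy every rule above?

A right/down-only route from 1 to 25 makes exactly 4 down-moves and 4 right-moves in some order.
With no other constraints that would be C(8,4) = 70 routes.
Subtract routes through each blocked cell (inclusion–exclusion for overlaps): − through 12: 30 → 40.
That gives 40 routes.

40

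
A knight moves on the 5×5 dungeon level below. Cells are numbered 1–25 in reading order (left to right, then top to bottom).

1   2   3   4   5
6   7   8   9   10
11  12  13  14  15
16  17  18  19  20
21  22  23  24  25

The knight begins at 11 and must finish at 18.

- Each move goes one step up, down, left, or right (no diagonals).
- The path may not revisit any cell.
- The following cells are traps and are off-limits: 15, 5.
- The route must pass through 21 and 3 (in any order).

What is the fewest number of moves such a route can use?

Any route passes through 21 and 3 in some order between 11 and 18. Summing Manhattan distances along each leg and taking the cheapest ordering (11 → 21 → 3 → 18) gives a lower bound of 2 + 6 + 3 = 11 moves.
A route of 11 moves achieves this: 11 → 16 → 21 → 22 → 17 → 12 → 7 → 2 → 3 → 8 → 13 → 18.
Since 11 matches the lower bound, it is optimal.

11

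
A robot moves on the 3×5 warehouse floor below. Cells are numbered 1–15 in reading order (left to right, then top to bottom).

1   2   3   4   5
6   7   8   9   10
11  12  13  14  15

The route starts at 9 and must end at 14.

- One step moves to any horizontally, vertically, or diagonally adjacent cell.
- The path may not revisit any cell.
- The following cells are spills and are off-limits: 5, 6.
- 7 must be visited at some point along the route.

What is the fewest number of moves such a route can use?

Any route passes through 7 somewhere between 9 and 14. Summing Chebyshev distances along the two legs (9 → 7 → 14) gives a lower bound of 2 + 2 = 4 moves.
A route of 4 moves achieves this: 9 → 3 → 7 → 8 → 14.
Since 4 matches the lower bound, it is optimal.

4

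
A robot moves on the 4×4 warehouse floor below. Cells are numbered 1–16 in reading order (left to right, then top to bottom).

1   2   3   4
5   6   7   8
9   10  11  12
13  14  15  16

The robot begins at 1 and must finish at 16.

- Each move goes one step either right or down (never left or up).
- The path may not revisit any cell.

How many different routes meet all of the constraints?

20

A right/down-only route from 1 to 16 makes exactly 3 down-moves and 3 right-moves in some order.
With no other constraints that would be C(6,3) = 20 routes.
That gives 20 routes.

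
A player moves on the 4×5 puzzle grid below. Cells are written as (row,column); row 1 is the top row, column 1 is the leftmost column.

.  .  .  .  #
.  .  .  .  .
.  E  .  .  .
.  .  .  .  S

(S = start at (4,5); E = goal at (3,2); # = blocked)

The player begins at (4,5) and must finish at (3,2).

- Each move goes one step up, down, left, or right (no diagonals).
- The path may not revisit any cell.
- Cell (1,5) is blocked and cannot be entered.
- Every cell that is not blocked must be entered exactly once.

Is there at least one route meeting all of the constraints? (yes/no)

yes

One route that works: (4,5) → (3,5) → (2,5) → (2,4) → (1,4) → (1,3) → (2,3) → (3,3) → (3,4) → (4,4) → (4,3) → (4,2) → (4,1) → (3,1) → (2,1) → (1,1) → (1,2) → (2,2) → (3,2).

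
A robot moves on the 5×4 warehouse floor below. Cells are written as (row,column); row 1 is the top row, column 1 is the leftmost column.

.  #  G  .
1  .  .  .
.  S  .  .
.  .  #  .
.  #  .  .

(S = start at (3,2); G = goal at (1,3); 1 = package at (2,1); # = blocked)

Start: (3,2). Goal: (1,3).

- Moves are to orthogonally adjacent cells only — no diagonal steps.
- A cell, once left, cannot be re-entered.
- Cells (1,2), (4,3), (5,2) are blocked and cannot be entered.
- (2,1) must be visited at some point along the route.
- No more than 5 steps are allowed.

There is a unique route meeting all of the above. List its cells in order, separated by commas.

The 5-move cap with required stops at (2,1) leaves no slack for detours.
Route from (3,2): left to (3,1), up to (2,1), 2× right (reaching (2,3)), up to (1,3) — 5 moves in all.
Check: all required cells visited; 5 ≤ 5 moves.

(3,2), (3,1), (2,1), (2,2), (2,3), (1,3)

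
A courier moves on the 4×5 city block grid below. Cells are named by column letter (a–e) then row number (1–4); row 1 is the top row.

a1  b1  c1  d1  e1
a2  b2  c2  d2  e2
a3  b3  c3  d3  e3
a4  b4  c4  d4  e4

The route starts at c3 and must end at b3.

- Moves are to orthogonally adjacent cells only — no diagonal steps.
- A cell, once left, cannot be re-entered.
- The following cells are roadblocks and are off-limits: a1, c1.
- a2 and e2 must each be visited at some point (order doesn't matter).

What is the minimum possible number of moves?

Any route passes through a2 and e2 in some order between c3 and b3. Summing Manhattan distances along each leg and taking the cheapest ordering (c3 → e2 → a2 → b3) gives a lower bound of 3 + 4 + 2 = 9 moves.
A route of 9 moves achieves this: c3 → d3 → e3 → e2 → d2 → c2 → b2 → a2 → a3 → b3.
Since 9 matches the lower bound, it is optimal.

9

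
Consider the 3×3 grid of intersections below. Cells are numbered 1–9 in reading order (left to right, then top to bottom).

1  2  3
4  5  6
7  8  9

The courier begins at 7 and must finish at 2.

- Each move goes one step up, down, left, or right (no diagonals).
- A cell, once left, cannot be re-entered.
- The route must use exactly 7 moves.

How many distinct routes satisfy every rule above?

2

Need simple routes of exactly 7 moves from 7 to 2 (Manhattan distance 3, so 2 moves are spent on a detour and 2 undoing it).
Enumerating: 7 4 5 8 9 6 3 2 | 7 8 9 6 5 4 1 2.
That gives 2 routes.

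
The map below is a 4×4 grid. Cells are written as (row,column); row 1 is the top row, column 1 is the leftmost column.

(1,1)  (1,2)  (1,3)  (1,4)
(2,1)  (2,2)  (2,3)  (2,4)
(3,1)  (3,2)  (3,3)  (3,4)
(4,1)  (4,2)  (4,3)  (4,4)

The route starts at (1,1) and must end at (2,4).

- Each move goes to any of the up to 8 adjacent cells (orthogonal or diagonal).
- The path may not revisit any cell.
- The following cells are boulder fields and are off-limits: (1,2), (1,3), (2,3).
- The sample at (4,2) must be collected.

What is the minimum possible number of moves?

Any route passes through (4,2) somewhere between (1,1) and (2,4). Summing Chebyshev distances along the two legs ((1,1) → (4,2) → (2,4)) gives a lower bound of 3 + 2 = 5 moves.
A route of 5 moves achieves this: (1,1) → (2,1) → (3,1) → (4,2) → (3,3) → (2,4).
Since 5 matches the lower bound, it is optimal.

5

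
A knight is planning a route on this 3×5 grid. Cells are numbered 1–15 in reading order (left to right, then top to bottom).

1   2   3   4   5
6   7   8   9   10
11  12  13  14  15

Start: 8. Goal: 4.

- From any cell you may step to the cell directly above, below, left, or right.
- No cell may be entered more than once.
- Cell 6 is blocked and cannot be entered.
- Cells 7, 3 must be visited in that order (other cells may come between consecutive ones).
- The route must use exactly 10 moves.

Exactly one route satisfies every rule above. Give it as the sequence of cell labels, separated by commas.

8, 9, 10, 15, 14, 13, 12, 7, 2, 3, 4

The waypoints must appear in the order 7, 3, with no cell reused.
Route from 8: right 2 to 10, down 1 to 15, left 3 to 12, up 2 to 2, right 2 to 4 — 10 moves in all.
Check: order respected (7 at step 7, 3 at step 9); 10 moves as required.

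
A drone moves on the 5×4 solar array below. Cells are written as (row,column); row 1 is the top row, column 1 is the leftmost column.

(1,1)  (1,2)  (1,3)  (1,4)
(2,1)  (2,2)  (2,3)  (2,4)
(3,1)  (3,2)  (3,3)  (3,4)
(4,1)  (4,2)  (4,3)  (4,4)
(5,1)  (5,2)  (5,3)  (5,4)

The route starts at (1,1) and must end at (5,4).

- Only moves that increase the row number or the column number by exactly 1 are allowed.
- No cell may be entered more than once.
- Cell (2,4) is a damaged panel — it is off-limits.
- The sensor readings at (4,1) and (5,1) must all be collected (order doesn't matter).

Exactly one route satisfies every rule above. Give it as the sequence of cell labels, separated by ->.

Moves only go right or down, so the column and row indices never decrease.
Route from (1,1): 4× down (reaching (5,1)), 3× right (reaching (5,4)) — 7 moves in all.
Check: all required cells visited.

(1,1) -> (2,1) -> (3,1) -> (4,1) -> (5,1) -> (5,2) -> (5,3) -> (5,4)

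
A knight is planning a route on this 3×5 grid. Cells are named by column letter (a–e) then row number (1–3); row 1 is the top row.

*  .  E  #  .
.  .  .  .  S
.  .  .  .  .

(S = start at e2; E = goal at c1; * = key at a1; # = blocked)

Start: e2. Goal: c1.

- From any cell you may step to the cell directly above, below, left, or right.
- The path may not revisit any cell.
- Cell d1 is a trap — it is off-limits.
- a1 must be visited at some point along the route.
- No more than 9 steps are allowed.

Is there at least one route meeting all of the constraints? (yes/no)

yes

One route that works: e2 → d2 → c2 → b2 → a2 → a1 → b1 → c1.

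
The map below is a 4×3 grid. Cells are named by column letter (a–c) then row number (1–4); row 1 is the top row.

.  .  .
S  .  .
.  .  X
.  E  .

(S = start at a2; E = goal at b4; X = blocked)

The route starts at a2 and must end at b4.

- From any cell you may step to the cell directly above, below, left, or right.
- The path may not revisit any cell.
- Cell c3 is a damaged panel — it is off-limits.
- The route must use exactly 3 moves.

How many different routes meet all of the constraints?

3

Need simple routes of exactly 3 moves from a2 to b4 (Manhattan distance 3, so 0 moves are spent on a detour and 0 undoing it).
Enumerating: a2 a3 a4 b4 | a2 a3 b3 b4 | a2 b2 b3 b4.
That gives 3 routes.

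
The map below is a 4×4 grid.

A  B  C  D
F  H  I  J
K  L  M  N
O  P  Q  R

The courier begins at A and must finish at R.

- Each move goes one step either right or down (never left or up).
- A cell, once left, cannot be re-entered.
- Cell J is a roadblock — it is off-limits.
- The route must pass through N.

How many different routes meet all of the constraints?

6

A right/down-only route from A to R makes exactly 3 down-moves and 3 right-moves in some order.
With no other constraints that would be C(6,3) = 20 routes.
Split at N and multiply the segment counts (each segment already excludes blocked cells): A→N: 6; N→R: 1; product = 6.
That gives 6 routes.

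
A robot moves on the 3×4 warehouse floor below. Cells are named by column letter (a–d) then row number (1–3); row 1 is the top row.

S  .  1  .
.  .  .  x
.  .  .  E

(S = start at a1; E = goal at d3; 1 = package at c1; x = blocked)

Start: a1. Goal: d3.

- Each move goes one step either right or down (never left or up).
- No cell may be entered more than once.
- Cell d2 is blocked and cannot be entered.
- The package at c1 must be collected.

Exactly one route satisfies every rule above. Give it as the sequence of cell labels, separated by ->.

a1 -> b1 -> c1 -> c2 -> c3 -> d3

Moves only go right or down, so the column and row indices never decrease.
Route from a1: 2× right (reaching c1), 2× down (reaching c3), right to d3 — 5 moves in all.
Check: all required cells visited.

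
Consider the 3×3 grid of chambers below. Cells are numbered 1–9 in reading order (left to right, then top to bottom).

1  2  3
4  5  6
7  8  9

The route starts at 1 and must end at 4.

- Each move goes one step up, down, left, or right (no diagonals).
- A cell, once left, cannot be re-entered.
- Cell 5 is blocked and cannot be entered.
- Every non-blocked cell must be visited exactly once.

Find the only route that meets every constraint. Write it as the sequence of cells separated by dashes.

Need to visit all 8 open cells exactly once, starting at 1 and ending at 4.
Cell 8 has only two open neighbours (7 and 9), so the path must pass straight through it: one of those is the cell it's entered from and the other is where it exits.
Route from 1: right 2 to 3, down 2 to 9, left 2 to 7, up 1 to 4 — 7 moves in all.
Check: all 8 open cells covered.

1 - 2 - 3 - 6 - 9 - 8 - 7 - 4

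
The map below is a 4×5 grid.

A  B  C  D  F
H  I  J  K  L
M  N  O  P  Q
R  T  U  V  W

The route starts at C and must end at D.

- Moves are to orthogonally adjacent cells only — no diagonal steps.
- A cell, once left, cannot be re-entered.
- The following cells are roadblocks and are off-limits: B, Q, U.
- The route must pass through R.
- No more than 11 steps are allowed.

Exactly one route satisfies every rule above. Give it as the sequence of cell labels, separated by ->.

C -> J -> I -> H -> M -> R -> T -> N -> O -> P -> K -> D

The budget equals the shortest possible length, so every move has to be on a shortest route through the required cells.
Route from C: down to J, 2× left (reaching H), 2× down (reaching R), right to T, up to N, 2× right (reaching P), 2× up (reaching D) — 11 moves in all.
Check: all required cells visited; 11 ≤ 11 moves.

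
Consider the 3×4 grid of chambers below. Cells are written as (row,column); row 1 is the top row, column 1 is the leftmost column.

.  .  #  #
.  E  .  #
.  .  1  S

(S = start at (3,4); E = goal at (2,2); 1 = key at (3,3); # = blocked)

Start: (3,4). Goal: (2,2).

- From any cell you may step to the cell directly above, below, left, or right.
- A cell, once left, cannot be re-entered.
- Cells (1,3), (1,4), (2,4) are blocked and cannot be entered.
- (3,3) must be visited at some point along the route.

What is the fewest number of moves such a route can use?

3

Any route passes through (3,3) somewhere between (3,4) and (2,2). Summing Manhattan distances along the two legs ((3,4) → (3,3) → (2,2)) gives a lower bound of 1 + 2 = 3 moves.
A route of 3 moves achieves this: (3,4) → (3,3) → (2,3) → (2,2).
Since 3 matches the lower bound, it is optimal.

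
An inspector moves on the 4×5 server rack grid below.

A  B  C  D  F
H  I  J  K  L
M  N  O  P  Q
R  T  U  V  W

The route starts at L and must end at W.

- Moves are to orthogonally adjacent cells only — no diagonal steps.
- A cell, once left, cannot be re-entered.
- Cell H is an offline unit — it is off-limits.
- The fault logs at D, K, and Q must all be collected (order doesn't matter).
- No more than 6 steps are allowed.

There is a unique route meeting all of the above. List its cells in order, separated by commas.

L, F, D, K, P, Q, W

Any route must reach D, K, and Q and still end at W within 6 moves, so the order of the required stops is forced.
Route from L: up to F, left to D, 2× down (reaching P), right to Q, down to W — 6 moves in all.
Check: all required cells visited; 6 ≤ 6 moves.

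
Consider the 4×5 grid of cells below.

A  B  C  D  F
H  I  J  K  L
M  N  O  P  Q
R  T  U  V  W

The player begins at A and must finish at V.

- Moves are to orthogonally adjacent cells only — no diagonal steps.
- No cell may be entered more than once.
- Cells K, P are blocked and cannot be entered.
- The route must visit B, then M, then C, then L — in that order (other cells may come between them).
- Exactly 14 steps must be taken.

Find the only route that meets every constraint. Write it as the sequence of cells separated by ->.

The waypoints must appear in the order B, M, C, L, with no cell reused.
Route from A: right to B, down to I, left to H, down to M, 2× right (reaching O), 2× up (reaching C), 2× right (reaching F), 3× down (reaching W), left to V — 14 moves in all.
Check: order respected (B at step 1, M at step 4, C at step 8, L at step 11); 14 moves as required.

A -> B -> I -> H -> M -> N -> O -> J -> C -> D -> F -> L -> Q -> W -> V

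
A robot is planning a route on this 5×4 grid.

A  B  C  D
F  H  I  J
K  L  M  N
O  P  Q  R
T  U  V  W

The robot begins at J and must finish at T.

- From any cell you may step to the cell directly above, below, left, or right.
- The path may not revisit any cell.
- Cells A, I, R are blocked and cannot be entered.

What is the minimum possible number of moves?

6

The Manhattan distance from J to T is |2−5| + |4−1| = 6, so at least 6 moves are needed.
A route of 6 moves achieves this: J → N → M → Q → V → U → T.
Since 6 matches the lower bound, it is optimal.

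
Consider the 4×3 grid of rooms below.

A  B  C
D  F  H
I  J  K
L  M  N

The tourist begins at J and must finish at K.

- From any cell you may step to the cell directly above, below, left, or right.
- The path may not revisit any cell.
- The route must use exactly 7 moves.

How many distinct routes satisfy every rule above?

6

Need simple routes of exactly 7 moves from J to K (Manhattan distance 1, so 3 moves are spent on a detour and 3 undoing it).
Enumerating: J F D A B C H K | J F D I L M N K | J M L I D F H K | J I D A B F H K | J I D A B C H K | J I D F B C H K.
That gives 6 routes.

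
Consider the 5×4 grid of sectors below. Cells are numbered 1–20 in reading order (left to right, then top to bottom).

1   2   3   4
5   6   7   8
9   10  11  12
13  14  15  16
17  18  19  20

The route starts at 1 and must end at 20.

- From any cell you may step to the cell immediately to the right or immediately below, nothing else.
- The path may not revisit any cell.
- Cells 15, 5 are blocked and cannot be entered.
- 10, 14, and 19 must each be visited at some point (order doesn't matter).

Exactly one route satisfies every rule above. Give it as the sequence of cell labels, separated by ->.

Moves only go right or down, so the column and row indices never decrease.
Route from 1: right 1 to 2, down 4 to 18, right 2 to 20 — 7 moves in all.
Check: all required cells visited.

1 -> 2 -> 6 -> 10 -> 14 -> 18 -> 19 -> 20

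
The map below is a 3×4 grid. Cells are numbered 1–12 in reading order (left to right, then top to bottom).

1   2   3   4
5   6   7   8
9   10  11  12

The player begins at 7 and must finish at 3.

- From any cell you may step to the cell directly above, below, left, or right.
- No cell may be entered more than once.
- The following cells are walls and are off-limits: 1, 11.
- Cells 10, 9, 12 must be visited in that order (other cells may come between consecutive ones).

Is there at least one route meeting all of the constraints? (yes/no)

12 must be visited but has only one open neighbour (8), and it is neither the start nor the goal — the route would have to enter and leave through 8, re-entering it.

no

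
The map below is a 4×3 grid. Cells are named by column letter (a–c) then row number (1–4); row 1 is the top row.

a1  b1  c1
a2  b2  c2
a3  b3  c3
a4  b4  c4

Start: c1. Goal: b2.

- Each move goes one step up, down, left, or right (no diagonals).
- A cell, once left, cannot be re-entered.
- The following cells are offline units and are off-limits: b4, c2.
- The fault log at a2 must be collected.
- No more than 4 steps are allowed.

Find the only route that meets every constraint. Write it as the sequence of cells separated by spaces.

c1 b1 a1 a2 b2

The budget equals the shortest possible length, so every move has to be on a shortest route through the required cells.
Route from c1: left 2 to a1, down 1 to a2, right 1 to b2 — 4 moves in all.
Check: all required cells visited; 4 ≤ 4 moves.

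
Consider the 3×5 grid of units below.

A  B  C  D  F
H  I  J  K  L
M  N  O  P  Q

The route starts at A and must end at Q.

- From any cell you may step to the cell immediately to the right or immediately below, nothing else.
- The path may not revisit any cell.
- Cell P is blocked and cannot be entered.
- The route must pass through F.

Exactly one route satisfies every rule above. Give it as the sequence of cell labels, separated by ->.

Moves only go right or down, so the column and row indices never decrease.
Route from A: right 4 to F, down 2 to Q — 6 moves in all.
Check: all required cells visited.

A -> B -> C -> D -> F -> L -> Q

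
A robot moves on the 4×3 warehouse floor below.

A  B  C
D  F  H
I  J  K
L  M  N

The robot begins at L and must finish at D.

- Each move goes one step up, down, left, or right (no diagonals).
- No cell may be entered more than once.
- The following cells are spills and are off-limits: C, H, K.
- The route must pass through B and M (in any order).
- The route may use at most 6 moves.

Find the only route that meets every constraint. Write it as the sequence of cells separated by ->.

Any route must reach B and M and still end at D within 6 moves, so the order of the required stops is forced.
Route from L: right to M, 3× up (reaching B), left to A, down to D — 6 moves in all.
Check: all required cells visited; 6 ≤ 6 moves.

L -> M -> J -> F -> B -> A -> D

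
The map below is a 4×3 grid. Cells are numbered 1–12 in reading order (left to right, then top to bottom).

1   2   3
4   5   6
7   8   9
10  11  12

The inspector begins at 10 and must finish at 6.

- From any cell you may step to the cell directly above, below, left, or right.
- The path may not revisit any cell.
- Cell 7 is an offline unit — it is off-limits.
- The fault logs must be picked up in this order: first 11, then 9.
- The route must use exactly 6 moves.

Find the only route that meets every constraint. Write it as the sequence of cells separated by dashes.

The waypoints must appear in the order 11, 9, with no cell reused.
Route from 10: 2× right (reaching 12), up to 9, left to 8, up to 5, right to 6 — 6 moves in all.
Check: order respected (11 at step 1, 9 at step 3); 6 moves as required.

10 - 11 - 12 - 9 - 8 - 5 - 6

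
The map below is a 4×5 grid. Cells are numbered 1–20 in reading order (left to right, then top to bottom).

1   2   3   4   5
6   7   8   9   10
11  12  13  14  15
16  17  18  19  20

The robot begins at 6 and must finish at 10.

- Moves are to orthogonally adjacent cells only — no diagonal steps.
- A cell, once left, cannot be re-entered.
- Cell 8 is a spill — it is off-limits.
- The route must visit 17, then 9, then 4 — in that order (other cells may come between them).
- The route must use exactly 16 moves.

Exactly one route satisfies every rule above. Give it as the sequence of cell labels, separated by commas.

6, 1, 2, 7, 12, 11, 16, 17, 18, 19, 20, 15, 14, 9, 4, 5, 10

The waypoints must appear in the order 17, 9, 4, with no cell reused.
Route from 6: up to 1, right to 2, 2× down (reaching 12), left to 11, down to 16, 4× right (reaching 20), up to 15, left to 14, 2× up (reaching 4), right to 5, down to 10 — 16 moves in all.
Check: order respected (17 at step 7, 9 at step 13, 4 at step 14); 16 moves as required.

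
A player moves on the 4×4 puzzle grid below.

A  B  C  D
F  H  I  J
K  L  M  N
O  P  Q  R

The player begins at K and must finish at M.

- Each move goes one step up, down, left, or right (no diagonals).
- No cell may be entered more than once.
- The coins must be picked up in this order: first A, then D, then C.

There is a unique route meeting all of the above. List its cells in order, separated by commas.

K, F, A, B, H, L, P, Q, R, N, J, D, C, I, M

The waypoints must appear in the order A, D, C, with no cell reused.
Route from K: up 2 to A, right 1 to B, down 3 to P, right 2 to R, up 3 to D, left 1 to C, down 2 to M — 14 moves in all.
Check: order respected (A at step 2, D at step 11, C at step 12).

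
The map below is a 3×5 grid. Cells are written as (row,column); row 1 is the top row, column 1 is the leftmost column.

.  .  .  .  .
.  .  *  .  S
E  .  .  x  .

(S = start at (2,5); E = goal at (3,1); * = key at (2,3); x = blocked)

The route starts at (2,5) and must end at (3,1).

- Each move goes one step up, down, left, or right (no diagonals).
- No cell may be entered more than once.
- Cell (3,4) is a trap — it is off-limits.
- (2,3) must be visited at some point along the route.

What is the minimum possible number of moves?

Any route passes through (2,3) somewhere between (2,5) and (3,1). Summing Manhattan distances along the two legs ((2,5) → (2,3) → (3,1)) gives a lower bound of 2 + 3 = 5 moves.
A route of 5 moves achieves this: (2,5) → (2,4) → (2,3) → (3,3) → (3,2) → (3,1).
Since 5 matches the lower bound, it is optimal.

5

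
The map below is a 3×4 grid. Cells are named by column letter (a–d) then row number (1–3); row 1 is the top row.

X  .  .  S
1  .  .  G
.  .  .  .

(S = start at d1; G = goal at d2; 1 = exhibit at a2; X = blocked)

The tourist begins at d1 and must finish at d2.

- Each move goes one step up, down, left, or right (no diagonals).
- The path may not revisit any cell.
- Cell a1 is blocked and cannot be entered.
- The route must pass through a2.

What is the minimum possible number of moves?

9

Any route passes through a2 somewhere between d1 and d2. Summing Manhattan distances along the two legs (d1 → a2 → d2) gives a lower bound of 4 + 3 = 7 moves.
The shortest route satisfying every rule uses 9 moves: d1 → c1 → c2 → b2 → a2 → a3 → b3 → c3 → d3 → d2.
The no-revisit rule (legs can't share cells) pushes the minimum above the 7-move bound; an exhaustive check rules out every length from 7 to 8, leaving 9 as the minimum.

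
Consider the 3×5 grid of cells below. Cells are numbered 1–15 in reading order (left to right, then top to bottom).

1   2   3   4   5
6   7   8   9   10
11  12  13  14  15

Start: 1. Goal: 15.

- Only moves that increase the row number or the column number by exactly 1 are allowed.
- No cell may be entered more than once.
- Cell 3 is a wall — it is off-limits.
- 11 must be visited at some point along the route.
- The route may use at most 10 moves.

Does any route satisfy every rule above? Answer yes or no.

yes

One route that works: 1 → 6 → 11 → 12 → 13 → 14 → 15.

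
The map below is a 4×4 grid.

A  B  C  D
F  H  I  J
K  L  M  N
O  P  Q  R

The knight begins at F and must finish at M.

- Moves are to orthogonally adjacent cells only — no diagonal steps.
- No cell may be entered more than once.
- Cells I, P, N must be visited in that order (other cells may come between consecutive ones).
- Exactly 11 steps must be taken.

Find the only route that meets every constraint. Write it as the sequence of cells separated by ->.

The waypoints must appear in the order I, P, N, with no cell reused.
Route from F: up 1 to A, right 2 to C, down 1 to I, left 1 to H, down 2 to P, right 2 to R, up 1 to N, left 1 to M — 11 moves in all.
Check: order respected (I at step 4, P at step 7, N at step 10); 11 moves as required.

F -> A -> B -> C -> I -> H -> L -> P -> Q -> R -> N -> M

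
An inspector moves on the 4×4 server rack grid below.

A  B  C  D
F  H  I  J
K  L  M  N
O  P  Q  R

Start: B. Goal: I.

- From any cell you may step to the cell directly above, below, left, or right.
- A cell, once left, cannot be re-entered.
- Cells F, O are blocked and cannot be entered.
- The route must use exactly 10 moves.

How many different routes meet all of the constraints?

7

Need simple routes of exactly 10 moves from B to I (Manhattan distance 2, so 4 moves are spent on a detour and 4 undoing it).
Enumerating: B H L P Q M N J D C I | B H L P Q R N J D C I | B H L M Q R N J D C I | B C D J N R Q M L H I | B C D J N R Q P L H I | B C D J N R Q P L M I | B C D J N M Q P L H I.
That gives 7 routes.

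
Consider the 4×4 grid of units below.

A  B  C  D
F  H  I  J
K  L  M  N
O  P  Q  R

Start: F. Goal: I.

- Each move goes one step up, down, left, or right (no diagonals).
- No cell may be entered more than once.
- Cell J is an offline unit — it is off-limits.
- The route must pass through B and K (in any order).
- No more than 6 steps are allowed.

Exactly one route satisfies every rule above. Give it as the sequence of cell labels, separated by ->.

The 6-move cap with required stops at B, K leaves no slack for detours.
Route from F: down to K, right to L, 2× up (reaching B), right to C, down to I — 6 moves in all.
Check: all required cells visited; 6 ≤ 6 moves.

F -> K -> L -> H -> B -> C -> I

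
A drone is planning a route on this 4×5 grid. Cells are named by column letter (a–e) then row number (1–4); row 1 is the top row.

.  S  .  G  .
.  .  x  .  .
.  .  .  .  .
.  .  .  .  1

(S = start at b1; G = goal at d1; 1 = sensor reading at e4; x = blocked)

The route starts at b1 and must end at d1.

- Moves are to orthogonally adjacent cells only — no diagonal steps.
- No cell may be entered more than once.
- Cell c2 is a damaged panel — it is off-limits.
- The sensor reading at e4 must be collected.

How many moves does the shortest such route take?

10

Any route passes through e4 somewhere between b1 and d1. Summing Manhattan distances along the two legs (b1 → e4 → d1) gives a lower bound of 6 + 4 = 10 moves.
A route of 10 moves achieves this: b1 → b2 → b3 → b4 → c4 → d4 → e4 → e3 → e2 → e1 → d1.
Since 10 matches the lower bound, it is optimal.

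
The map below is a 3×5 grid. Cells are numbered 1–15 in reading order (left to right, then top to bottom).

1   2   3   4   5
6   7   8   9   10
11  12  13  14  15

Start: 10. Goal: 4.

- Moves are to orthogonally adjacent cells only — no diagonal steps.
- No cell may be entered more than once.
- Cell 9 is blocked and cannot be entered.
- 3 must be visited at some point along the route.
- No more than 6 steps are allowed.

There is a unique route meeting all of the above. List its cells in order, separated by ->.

10 -> 15 -> 14 -> 13 -> 8 -> 3 -> 4

The 6-move cap with required stops at 3 leaves no slack for detours.
Route from 10: down 1 to 15, left 2 to 13, up 2 to 3, right 1 to 4 — 6 moves in all.
Check: all required cells visited; 6 ≤ 6 moves.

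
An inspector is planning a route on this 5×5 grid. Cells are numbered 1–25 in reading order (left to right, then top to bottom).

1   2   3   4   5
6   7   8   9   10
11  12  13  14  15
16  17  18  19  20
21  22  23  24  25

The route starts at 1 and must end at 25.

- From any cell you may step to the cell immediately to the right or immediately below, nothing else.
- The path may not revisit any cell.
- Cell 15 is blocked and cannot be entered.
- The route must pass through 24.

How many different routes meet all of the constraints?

A right/down-only route from 1 to 25 makes exactly 4 down-moves and 4 right-moves in some order.
With no other constraints that would be C(8,4) = 70 routes.
Split at 24 and multiply the segment counts (each segment already excludes blocked cells): 1→24: 35; 24→25: 1; product = 35.
That gives 35 routes.

35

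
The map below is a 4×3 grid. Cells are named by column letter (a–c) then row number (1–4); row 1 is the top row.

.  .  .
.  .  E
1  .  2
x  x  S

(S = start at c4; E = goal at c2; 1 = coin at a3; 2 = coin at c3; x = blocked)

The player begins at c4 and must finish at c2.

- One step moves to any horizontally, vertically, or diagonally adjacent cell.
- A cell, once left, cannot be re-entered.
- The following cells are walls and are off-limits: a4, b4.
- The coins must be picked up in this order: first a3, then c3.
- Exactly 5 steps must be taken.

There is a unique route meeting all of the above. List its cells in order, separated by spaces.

c4 b3 a3 b2 c3 c2

The waypoints must appear in the order a3, c3, with no cell reused.
Route from c4: up-left 1 to b3, left 1 to a3, up-right 1 to b2, down-right 1 to c3, up 1 to c2 — 5 moves in all.
Check: order respected (1 at step 2, 2 at step 4); 5 moves as required.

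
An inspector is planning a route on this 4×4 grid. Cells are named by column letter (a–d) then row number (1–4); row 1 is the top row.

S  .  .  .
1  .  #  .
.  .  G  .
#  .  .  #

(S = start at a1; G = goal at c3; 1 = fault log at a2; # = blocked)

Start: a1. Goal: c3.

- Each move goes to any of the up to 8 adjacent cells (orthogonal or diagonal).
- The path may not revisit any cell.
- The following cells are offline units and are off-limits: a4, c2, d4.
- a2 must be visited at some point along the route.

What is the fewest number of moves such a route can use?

Any route passes through a2 somewhere between a1 and c3. Summing Chebyshev distances along the two legs (a1 → a2 → c3) gives a lower bound of 1 + 2 = 3 moves.
A route of 3 moves achieves this: a1 → a2 → b2 → c3.
Since 3 matches the lower bound, it is optimal.

3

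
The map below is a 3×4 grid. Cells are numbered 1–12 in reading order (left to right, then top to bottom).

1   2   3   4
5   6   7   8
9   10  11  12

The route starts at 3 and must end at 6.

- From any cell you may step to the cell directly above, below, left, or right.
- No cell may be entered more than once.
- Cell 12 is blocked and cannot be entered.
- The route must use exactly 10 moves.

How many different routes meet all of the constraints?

1

Need simple routes of exactly 10 moves from 3 to 6 (Manhattan distance 2, so 4 moves are spent on a detour and 4 undoing it).
Enumerating: 3 4 8 7 11 10 9 5 1 2 6.
That gives 1 route.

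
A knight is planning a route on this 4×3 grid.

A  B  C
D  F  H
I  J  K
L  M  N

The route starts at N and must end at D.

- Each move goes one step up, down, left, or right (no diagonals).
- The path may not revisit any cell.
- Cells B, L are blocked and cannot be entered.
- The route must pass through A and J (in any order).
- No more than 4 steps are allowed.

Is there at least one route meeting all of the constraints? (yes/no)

no

A must be visited but has only one open neighbour (D), and it is neither the start nor the goal — the route would have to enter and leave through D, re-entering it.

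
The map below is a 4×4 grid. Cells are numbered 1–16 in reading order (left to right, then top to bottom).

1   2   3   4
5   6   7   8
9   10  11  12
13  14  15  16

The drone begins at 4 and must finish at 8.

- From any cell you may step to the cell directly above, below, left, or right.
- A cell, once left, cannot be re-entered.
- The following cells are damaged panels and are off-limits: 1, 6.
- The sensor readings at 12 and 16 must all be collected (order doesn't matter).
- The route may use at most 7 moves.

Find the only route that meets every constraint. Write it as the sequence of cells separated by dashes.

Any route must reach 12 and 16 and still end at 8 within 7 moves, so the order of the required stops is forced.
Route from 4: left 1 to 3, down 3 to 15, right 1 to 16, up 2 to 8 — 7 moves in all.
Check: all required cells visited; 7 ≤ 7 moves.

4 - 3 - 7 - 11 - 15 - 16 - 12 - 8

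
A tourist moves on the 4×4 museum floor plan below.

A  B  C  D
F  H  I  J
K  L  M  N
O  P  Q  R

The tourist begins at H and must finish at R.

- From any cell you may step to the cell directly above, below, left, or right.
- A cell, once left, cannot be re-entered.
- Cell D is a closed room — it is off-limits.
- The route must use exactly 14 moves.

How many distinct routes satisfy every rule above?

4

Need simple routes of exactly 14 moves from H to R (Manhattan distance 4, so 5 moves are spent on a detour and 5 undoing it).
Enumerating: H L P O K F A B C I J N M Q R | H L M Q P O K F A B C I J N R | H L M N J I C B A F K O P Q R | H F A B C I J N M L K O P Q R.
That gives 4 routes.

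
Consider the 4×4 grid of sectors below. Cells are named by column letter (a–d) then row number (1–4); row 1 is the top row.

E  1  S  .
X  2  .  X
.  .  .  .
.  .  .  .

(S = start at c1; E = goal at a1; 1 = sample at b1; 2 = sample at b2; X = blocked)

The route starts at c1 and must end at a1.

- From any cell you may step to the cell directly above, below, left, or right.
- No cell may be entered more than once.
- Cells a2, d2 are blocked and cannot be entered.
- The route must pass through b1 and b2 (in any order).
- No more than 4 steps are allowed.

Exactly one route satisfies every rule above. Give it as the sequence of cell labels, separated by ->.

Any route must reach b1 and b2 and still end at a1 within 4 moves, so the order of the required stops is forced.
Route from c1: down to c2, left to b2, up to b1, left to a1 — 4 moves in all.
Check: all required cells visited; 4 ≤ 4 moves.

c1 -> c2 -> b2 -> b1 -> a1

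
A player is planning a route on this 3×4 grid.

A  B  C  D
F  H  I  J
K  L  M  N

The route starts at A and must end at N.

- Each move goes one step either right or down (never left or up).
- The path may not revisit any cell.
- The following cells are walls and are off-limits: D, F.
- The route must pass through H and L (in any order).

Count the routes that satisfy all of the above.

1

A right/down-only route from A to N makes exactly 2 down-moves and 3 right-moves in some order.
With no other constraints that would be C(5,2) = 10 routes.
A monotone route can only reach the required cells in the order H, L, so split there and multiply the segment counts (each segment already excludes blocked cells): A→H: 1; H→L: 1; L→N: 1; product = 1.
That gives 1 route.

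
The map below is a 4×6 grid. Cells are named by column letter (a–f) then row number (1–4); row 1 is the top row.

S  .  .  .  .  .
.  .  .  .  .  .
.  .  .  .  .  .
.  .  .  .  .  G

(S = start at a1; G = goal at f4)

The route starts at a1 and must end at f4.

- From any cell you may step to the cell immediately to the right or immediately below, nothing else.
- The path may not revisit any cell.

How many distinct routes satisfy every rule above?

A right/down-only route from a1 to f4 makes exactly 3 down-moves and 5 right-moves in some order.
With no other constraints that would be C(8,3) = 56 routes.
That gives 56 routes.

56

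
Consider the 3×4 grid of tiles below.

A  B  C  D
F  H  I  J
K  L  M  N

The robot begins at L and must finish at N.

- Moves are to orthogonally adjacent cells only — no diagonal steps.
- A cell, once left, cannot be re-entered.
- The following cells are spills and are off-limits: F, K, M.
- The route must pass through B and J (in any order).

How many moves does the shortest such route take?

6

Any route passes through B and J in some order between L and N. Summing Manhattan distances along each leg and taking the cheapest ordering (L → B → J → N) gives a lower bound of 2 + 3 + 1 = 6 moves.
A route of 6 moves achieves this: L → H → B → C → I → J → N.
Since 6 matches the lower bound, it is optimal.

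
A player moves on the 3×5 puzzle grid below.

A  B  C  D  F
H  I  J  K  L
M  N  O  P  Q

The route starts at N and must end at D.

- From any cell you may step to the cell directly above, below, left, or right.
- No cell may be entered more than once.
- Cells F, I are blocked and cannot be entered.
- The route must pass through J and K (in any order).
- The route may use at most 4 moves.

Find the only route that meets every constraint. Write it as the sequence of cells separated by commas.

The 4-move cap with required stops at J, K leaves no slack for detours.
Route from N: right 1 to O, up 1 to J, right 1 to K, up 1 to D — 4 moves in all.
Check: all required cells visited; 4 ≤ 4 moves.

N, O, J, K, D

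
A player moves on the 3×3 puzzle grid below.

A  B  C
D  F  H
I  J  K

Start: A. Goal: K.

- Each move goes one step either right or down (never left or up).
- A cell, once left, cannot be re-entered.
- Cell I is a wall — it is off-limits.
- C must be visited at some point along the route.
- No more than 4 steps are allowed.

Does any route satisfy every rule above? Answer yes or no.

yes

One route that works: A → B → C → H → K.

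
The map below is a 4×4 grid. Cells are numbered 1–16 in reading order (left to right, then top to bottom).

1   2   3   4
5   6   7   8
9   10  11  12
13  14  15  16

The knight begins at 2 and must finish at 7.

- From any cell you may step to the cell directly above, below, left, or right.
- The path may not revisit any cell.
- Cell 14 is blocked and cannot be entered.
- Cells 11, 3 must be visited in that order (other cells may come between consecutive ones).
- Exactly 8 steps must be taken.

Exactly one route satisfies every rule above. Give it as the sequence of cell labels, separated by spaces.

The waypoints must appear in the order 11, 3, with no cell reused.
Route from 2: down 2 to 10, right 2 to 12, up 2 to 4, left 1 to 3, down 1 to 7 — 8 moves in all.
Check: order respected (11 at step 3, 3 at step 7); 8 moves as required.

2 6 10 11 12 8 4 3 7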